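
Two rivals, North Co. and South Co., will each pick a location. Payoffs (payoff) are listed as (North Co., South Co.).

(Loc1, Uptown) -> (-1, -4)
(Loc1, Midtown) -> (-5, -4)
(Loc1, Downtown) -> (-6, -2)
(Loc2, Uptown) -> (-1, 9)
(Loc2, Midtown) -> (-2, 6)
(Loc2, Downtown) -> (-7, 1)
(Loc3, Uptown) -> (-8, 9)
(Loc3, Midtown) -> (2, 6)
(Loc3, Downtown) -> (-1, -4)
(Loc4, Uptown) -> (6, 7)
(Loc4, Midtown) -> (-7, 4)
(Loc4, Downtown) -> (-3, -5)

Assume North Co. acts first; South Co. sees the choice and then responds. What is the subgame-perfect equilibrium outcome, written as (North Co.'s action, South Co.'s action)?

Solve by backward induction (North Co. leads).
- Loc1 → South Co. plays Downtown (best of -4, -4, -2); North Co. gets -6.
- Loc2 → South Co. plays Uptown (best of 9, 6, 1); North Co. gets -1.
- Loc3 → South Co. plays Uptown (best of 9, 6, -4); North Co. gets -8.
- Loc4 → South Co. plays Uptown (best of 7, 4, -5); North Co. gets 6.
North Co.'s induced payoffs are -6, -1, -8, 6, so North Co. commits to Loc4. Subgame-perfect outcome: (Loc4, Uptown) with payoffs (6, 7).

(Loc4, Uptown)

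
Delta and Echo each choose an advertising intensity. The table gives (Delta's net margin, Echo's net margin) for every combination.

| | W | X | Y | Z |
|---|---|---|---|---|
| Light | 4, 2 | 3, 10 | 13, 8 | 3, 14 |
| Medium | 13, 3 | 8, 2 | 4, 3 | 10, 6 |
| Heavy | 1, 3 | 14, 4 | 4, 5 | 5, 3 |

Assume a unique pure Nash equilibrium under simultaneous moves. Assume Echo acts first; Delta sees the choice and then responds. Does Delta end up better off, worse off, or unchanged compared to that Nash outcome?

better off

Solve by backward induction (Echo leads).
- W → Delta plays Medium (best of 4, 13, 1); Echo gets 3.
- X → Delta plays Heavy (best of 3, 8, 14); Echo gets 4.
- Y → Delta plays Light (best of 13, 4, 4); Echo gets 8.
- Z → Delta plays Medium (best of 3, 10, 5); Echo gets 6.
Maximizing over 3, 4, 8, 6, Echo chooses Y. Subgame-perfect outcome: (Light, Y) with payoffs (13, 8).
Under simultaneous play:
Delta's best replies: W→Medium; X→Heavy; Y→Light; Z→Medium.
Echo's best replies: Light→Z; Medium→Z; Heavy→Y.
Only (Medium, Z) has each player best-responding; Nash payoffs (10, 6).
Delta earns 13 sequentially versus 10 at the Nash outcome: better off.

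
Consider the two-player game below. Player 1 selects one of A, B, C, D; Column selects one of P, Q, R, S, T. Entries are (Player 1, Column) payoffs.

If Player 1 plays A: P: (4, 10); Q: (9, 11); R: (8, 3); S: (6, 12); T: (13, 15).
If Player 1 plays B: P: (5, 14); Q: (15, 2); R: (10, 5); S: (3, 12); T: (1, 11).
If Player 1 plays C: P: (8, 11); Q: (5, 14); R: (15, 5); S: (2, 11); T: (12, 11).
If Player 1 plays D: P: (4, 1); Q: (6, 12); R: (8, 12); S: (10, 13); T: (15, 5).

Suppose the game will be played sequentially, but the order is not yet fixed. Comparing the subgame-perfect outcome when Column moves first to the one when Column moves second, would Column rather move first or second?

second

If Player 1 leads: Column's best replies are A→T, B→P, C→Q, D→S; Player 1's induced payoffs 13, 5, 5, 10; outcome (A, T), payoffs (13, 15).
If Column leads: Player 1's best replies are P→C, Q→B, R→C, S→D, T→D; Column's induced payoffs 11, 2, 5, 13, 5; outcome (D, S), payoffs (10, 13).
Column gets 13 moving first and 15 moving second, so Column prefers to move second.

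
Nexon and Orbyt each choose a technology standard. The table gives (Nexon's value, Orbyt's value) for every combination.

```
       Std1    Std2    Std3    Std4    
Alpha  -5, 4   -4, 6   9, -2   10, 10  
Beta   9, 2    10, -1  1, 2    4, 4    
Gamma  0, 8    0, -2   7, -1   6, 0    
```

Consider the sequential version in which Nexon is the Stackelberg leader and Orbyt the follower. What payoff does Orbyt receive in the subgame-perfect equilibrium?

10

Backward induction with Nexon moving first.
- Alpha: BR = Std4, leader payoff 10.
- Beta: BR = Std4, leader payoff 4.
- Gamma: BR = Std1, leader payoff 0.
Among 10, 4, 0, the best is 10 at Alpha. Subgame-perfect outcome: (Alpha, Std4) with payoffs (10, 10).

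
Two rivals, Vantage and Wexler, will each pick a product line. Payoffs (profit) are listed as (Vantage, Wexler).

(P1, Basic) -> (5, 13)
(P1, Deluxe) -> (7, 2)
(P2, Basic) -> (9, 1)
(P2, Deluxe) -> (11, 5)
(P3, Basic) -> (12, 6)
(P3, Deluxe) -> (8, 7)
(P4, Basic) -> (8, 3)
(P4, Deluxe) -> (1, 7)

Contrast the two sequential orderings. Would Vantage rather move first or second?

second

If Vantage leads: Wexler's best replies are P1→Basic, P2→Deluxe, P3→Deluxe, P4→Deluxe; Vantage's induced payoffs 5, 11, 8, 1; outcome (P2, Deluxe), payoffs (11, 5).
If Wexler leads: Vantage's best replies are Basic→P3, Deluxe→P2; Wexler's induced payoffs 6, 5; outcome (P3, Basic), payoffs (12, 6).
Vantage gets 11 moving first and 12 moving second, so Vantage prefers to move second.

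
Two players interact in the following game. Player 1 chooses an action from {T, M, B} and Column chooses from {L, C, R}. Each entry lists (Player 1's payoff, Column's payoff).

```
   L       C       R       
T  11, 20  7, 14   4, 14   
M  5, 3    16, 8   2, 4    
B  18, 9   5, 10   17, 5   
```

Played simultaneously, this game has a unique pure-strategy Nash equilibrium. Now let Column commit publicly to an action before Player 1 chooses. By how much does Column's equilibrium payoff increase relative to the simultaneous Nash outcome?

1

Solve by backward induction (Column leads).
- L → Player 1 plays B (best of 11, 5, 18); Column gets 9.
- C → Player 1 plays M (best of 7, 16, 5); Column gets 8.
- R → Player 1 plays B (best of 4, 2, 17); Column gets 5.
Column's induced payoffs are 9, 8, 5, so Column commits to L. Subgame-perfect outcome: (B, L) with payoffs (18, 9).
Now find the simultaneous Nash equilibrium.
Player 1's best replies: L→B; C→M; R→B.
Column's best replies: T→L; M→C; B→C.
The unique mutual best reply is (M, C), giving (16, 8).
Column's commitment gain: 9 − 8 = 1.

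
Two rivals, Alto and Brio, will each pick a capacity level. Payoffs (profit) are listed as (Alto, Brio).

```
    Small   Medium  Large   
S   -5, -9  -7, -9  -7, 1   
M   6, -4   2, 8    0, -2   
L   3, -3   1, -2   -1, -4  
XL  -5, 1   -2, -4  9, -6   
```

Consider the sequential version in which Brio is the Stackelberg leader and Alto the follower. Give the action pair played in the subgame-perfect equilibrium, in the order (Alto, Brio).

(M, Medium)

Work backward from Alto's decision.
- Small → Alto plays M (best of -5, 6, 3, -5); Brio gets -4.
- Medium → Alto plays M (best of -7, 2, 1, -2); Brio gets 8.
- Large → Alto plays XL (best of -7, 0, -1, 9); Brio gets -6.
Among -4, 8, -6, the best is 8 at Medium. Subgame-perfect outcome: (M, Medium) with payoffs (2, 8).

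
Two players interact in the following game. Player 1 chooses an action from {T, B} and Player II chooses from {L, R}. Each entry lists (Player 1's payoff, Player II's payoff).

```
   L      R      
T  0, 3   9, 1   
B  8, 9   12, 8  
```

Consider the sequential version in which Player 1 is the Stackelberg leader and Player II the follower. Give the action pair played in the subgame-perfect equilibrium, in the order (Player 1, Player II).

Player II best-responds to each possible Player 1 move:
- T: BR = L, leader payoff 0.
- B: BR = L, leader payoff 8.
Maximizing over 0, 8, Player 1 chooses B. Subgame-perfect outcome: (B, L) with payoffs (8, 9).

(B, L)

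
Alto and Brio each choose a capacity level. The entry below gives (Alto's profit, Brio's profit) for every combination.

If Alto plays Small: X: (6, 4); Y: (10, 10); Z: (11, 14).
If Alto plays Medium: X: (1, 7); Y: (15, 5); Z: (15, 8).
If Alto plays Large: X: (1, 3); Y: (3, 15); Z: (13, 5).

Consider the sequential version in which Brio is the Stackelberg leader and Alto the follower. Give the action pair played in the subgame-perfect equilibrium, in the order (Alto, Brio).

(Medium, Z)

Solve by backward induction (Brio leads).
- X: BR = Small, leader payoff 4.
- Y: BR = Medium, leader payoff 5.
- Z: BR = Medium, leader payoff 8.
Maximizing over 4, 5, 8, Brio chooses Z. Subgame-perfect outcome: (Medium, Z) with payoffs (15, 8).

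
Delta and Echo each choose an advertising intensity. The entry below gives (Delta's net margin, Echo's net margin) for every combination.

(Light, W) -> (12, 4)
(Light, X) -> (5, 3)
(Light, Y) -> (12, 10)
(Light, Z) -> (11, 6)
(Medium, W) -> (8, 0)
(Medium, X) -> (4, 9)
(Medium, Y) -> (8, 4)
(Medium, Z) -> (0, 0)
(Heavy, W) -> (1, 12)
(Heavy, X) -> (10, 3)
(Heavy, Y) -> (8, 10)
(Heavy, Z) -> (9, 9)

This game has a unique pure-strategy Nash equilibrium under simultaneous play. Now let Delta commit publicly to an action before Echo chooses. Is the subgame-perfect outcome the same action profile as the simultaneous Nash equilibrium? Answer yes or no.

yes

Work backward from Echo's decision.
- Light: BR = Y, leader payoff 12.
- Medium: BR = X, leader payoff 4.
- Heavy: BR = W, leader payoff 1.
Among 12, 4, 1, the best is 12 at Light. Subgame-perfect outcome: (Light, Y) with payoffs (12, 10).
Under simultaneous play:
Delta's best replies: W→Light; X→Heavy; Y→Light; Z→Light.
Echo's best replies: Light→Y; Medium→X; Heavy→W.
Only (Light, Y) has each player best-responding; Nash payoffs (12, 10).
Sequential outcome (Light, Y) coincides with the Nash profile (Light, Y).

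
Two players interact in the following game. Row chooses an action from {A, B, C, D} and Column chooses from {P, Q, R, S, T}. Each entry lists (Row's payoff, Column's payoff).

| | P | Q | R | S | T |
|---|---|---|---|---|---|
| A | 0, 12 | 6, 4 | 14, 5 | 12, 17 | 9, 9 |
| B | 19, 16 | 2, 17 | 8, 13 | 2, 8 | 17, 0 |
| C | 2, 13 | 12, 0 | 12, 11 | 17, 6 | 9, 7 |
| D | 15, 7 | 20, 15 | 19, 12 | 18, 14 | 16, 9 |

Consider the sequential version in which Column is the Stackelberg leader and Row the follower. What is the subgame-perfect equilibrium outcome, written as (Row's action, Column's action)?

Work backward from Row's decision.
- P: BR = B, leader payoff 16.
- Q: BR = D, leader payoff 15.
- R: BR = D, leader payoff 12.
- S: BR = D, leader payoff 14.
- T: BR = B, leader payoff 0.
Column's induced payoffs are 16, 15, 12, 14, 0, so Column commits to P. Subgame-perfect outcome: (B, P) with payoffs (19, 16).

(B, P)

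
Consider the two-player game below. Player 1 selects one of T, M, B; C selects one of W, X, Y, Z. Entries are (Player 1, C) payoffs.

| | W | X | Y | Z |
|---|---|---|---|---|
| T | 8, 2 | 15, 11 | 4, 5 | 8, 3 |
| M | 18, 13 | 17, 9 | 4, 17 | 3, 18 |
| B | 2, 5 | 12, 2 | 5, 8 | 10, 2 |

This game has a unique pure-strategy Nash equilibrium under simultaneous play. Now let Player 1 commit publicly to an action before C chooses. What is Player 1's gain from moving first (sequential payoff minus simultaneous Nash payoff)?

10

Solve by backward induction (Player 1 leads).
- T: BR = X, leader payoff 15.
- M: BR = Z, leader payoff 3.
- B: BR = Y, leader payoff 5.
Player 1's induced payoffs are 15, 3, 5, so Player 1 commits to T. Subgame-perfect outcome: (T, X) with payoffs (15, 11).
Now find the simultaneous Nash equilibrium.
Player 1's best replies: W→M; X→M; Y→B; Z→B.
C's best replies: T→X; M→Z; B→Y.
Only (B, Y) has each player best-responding; Nash payoffs (5, 8).
Player 1's commitment gain: 15 − 5 = 10.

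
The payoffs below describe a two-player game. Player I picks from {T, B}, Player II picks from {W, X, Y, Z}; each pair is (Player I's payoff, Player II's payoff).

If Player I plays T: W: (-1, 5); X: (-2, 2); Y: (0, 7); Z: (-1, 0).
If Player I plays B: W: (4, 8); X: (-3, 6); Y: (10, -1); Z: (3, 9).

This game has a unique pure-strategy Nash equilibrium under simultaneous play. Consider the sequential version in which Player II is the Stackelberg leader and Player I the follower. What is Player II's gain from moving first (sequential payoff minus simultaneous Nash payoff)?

0

Work backward from Player I's decision.
- W → Player I plays B (best of -1, 4); Player II gets 8.
- X → Player I plays T (best of -2, -3); Player II gets 2.
- Y → Player I plays B (best of 0, 10); Player II gets -1.
- Z → Player I plays B (best of -1, 3); Player II gets 9.
Among 8, 2, -1, 9, the best is 9 at Z. Subgame-perfect outcome: (B, Z) with payoffs (3, 9).
Now find the simultaneous Nash equilibrium.
Player I's best replies: W→B; X→T; Y→B; Z→B.
Player II's best replies: T→Y; B→Z.
The unique mutual best reply is (B, Z), giving (3, 9).
Player II's commitment gain: 9 − 9 = 0.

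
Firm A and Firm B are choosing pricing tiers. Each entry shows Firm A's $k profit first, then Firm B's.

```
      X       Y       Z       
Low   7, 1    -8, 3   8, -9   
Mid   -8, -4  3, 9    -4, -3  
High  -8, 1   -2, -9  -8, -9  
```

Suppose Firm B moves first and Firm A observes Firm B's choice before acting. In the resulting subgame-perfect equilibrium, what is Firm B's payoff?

9

Solve by backward induction (Firm B leads).
- X: BR = Low, leader payoff 1.
- Y: BR = Mid, leader payoff 9.
- Z: BR = Low, leader payoff -9.
Maximizing over 1, 9, -9, Firm B chooses Y. Subgame-perfect outcome: (Mid, Y) with payoffs (3, 9).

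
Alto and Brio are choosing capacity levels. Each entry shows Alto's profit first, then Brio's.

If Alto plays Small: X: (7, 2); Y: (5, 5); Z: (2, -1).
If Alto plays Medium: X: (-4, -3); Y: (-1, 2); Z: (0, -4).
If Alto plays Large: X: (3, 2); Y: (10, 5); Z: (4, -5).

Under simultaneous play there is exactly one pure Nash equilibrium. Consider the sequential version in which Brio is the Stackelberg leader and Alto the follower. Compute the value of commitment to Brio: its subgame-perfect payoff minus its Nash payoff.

0

Alto best-responds to each possible Brio move:
- X: BR = Small, leader payoff 2.
- Y: BR = Large, leader payoff 5.
- Z: BR = Large, leader payoff -5.
Brio's induced payoffs are 2, 5, -5, so Brio commits to Y. Subgame-perfect outcome: (Large, Y) with payoffs (10, 5).
Under simultaneous play:
Alto's best replies: X→Small; Y→Large; Z→Large.
Brio's best replies: Small→Y; Medium→Y; Large→Y.
Only (Large, Y) has each player best-responding; Nash payoffs (10, 5).
Brio's commitment gain: 5 − 5 = 0.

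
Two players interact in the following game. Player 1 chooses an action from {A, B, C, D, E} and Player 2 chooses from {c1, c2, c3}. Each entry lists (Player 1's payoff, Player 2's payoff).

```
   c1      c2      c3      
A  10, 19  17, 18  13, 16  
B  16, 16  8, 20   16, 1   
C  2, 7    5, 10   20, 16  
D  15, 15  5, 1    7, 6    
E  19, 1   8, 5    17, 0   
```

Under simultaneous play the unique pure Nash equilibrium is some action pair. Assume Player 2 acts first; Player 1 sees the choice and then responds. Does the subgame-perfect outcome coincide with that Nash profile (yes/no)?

Player 1 best-responds to each possible Player 2 move:
- c1: Player 1 compares 10, 16, 2, 15, 19 and picks E; Player 2 would get 1.
- c2: Player 1 compares 17, 8, 5, 5, 8 and picks A; Player 2 would get 18.
- c3: Player 1 compares 13, 16, 20, 7, 17 and picks C; Player 2 would get 16.
Among 1, 18, 16, the best is 18 at c2. Subgame-perfect outcome: (A, c2) with payoffs (17, 18).
Under simultaneous play:
Player 1's best replies: c1→E; c2→A; c3→C.
Player 2's best replies: A→c1; B→c2; C→c3; D→c1; E→c2.
Only (C, c3) has each player best-responding; Nash payoffs (20, 16).
Sequential outcome (A, c2) differs from the Nash profile (C, c3).

no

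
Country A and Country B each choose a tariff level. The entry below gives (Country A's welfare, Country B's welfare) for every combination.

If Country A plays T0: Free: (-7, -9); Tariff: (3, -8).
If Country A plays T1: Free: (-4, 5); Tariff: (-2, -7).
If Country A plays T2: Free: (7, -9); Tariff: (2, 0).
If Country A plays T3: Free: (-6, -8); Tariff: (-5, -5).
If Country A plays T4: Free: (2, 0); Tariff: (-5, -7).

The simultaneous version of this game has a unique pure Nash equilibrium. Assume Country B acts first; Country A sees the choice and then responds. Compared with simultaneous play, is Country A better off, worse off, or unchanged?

Backward induction with Country B moving first.
- Free: BR = T2, leader payoff -9.
- Tariff: BR = T0, leader payoff -8.
Among -9, -8, the best is -8 at Tariff. Subgame-perfect outcome: (T0, Tariff) with payoffs (3, -8).
Under simultaneous play:
Country A's best replies: Free→T2; Tariff→T0.
Country B's best replies: T0→Tariff; T1→Free; T2→Tariff; T3→Tariff; T4→Free.
Only (T0, Tariff) has each player best-responding; Nash payoffs (3, -8).
Country A earns 3 sequentially versus 3 at the Nash outcome: unchanged.

unchanged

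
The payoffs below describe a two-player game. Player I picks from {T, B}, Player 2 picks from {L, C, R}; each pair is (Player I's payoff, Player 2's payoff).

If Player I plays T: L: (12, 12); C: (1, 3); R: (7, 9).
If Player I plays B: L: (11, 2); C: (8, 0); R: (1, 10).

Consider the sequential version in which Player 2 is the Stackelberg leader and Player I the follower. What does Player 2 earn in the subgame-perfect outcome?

12

Solve by backward induction (Player 2 leads).
- L: BR = T, leader payoff 12.
- C: BR = B, leader payoff 0.
- R: BR = T, leader payoff 9.
Among 12, 0, 9, the best is 12 at L. Subgame-perfect outcome: (T, L) with payoffs (12, 12).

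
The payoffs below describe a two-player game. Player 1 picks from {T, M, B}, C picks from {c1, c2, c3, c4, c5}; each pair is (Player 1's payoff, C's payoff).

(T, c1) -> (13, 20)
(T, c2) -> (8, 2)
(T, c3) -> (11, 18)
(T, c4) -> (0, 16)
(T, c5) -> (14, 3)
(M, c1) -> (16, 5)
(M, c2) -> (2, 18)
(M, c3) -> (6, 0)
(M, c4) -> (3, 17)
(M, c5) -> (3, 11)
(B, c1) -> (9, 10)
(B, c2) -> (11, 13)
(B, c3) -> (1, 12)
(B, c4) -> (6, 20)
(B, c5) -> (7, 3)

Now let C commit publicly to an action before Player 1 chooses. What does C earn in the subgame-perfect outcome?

Solve by backward induction (C leads).
- c1 → Player 1 plays M (best of 13, 16, 9); C gets 5.
- c2 → Player 1 plays B (best of 8, 2, 11); C gets 13.
- c3 → Player 1 plays T (best of 11, 6, 1); C gets 18.
- c4 → Player 1 plays B (best of 0, 3, 6); C gets 20.
- c5 → Player 1 plays T (best of 14, 3, 7); C gets 3.
Among 5, 13, 18, 20, 3, the best is 20 at c4. Subgame-perfect outcome: (B, c4) with payoffs (6, 20).

20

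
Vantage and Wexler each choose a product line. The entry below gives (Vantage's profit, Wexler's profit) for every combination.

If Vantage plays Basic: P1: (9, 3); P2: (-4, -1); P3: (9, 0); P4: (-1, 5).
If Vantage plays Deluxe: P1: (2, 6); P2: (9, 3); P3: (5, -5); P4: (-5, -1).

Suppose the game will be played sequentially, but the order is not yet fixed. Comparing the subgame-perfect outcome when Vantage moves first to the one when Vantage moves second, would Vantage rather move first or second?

first

If Vantage leads: Wexler's best replies are Basic→P4, Deluxe→P1; Vantage's induced payoffs -1, 2; outcome (Deluxe, P1), payoffs (2, 6).
If Wexler leads: Vantage's best replies are P1→Basic, P2→Deluxe, P3→Basic, P4→Basic; Wexler's induced payoffs 3, 3, 0, 5; outcome (Basic, P4), payoffs (-1, 5).
Vantage gets 2 moving first and -1 moving second, so Vantage prefers to move first.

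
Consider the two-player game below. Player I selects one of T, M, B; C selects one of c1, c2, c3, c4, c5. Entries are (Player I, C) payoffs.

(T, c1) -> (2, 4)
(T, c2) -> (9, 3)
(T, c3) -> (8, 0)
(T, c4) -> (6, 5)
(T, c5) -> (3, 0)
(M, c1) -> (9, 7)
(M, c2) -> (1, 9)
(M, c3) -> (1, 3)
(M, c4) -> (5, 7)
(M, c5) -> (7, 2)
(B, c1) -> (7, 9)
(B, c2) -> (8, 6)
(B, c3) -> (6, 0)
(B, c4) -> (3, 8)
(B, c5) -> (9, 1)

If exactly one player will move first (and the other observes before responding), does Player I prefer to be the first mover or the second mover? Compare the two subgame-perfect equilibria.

second

If Player I leads: C's best replies are T→c4, M→c2, B→c1; Player I's induced payoffs 6, 1, 7; outcome (B, c1), payoffs (7, 9).
If C leads: Player I's best replies are c1→M, c2→T, c3→T, c4→T, c5→B; C's induced payoffs 7, 3, 0, 5, 1; outcome (M, c1), payoffs (9, 7).
Player I gets 7 moving first and 9 moving second, so Player I prefers to move second.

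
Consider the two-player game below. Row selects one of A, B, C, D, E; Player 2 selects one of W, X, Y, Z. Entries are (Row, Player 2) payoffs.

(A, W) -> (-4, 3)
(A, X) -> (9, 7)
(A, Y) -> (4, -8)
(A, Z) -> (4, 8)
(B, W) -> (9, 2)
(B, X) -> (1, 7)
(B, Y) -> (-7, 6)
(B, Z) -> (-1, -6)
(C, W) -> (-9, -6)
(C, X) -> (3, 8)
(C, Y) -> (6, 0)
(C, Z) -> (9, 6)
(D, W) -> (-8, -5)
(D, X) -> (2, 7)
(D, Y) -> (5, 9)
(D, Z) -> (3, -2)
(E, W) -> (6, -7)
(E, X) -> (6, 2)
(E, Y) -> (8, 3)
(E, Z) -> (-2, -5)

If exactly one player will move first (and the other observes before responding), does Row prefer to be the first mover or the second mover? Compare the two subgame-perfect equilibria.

second

If Row leads: Player 2's best replies are A→Z, B→X, C→X, D→Y, E→Y; Row's induced payoffs 4, 1, 3, 5, 8; outcome (E, Y), payoffs (8, 3).
If Player 2 leads: Row's best replies are W→B, X→A, Y→E, Z→C; Player 2's induced payoffs 2, 7, 3, 6; outcome (A, X), payoffs (9, 7).
Row gets 8 moving first and 9 moving second, so Row prefers to move second.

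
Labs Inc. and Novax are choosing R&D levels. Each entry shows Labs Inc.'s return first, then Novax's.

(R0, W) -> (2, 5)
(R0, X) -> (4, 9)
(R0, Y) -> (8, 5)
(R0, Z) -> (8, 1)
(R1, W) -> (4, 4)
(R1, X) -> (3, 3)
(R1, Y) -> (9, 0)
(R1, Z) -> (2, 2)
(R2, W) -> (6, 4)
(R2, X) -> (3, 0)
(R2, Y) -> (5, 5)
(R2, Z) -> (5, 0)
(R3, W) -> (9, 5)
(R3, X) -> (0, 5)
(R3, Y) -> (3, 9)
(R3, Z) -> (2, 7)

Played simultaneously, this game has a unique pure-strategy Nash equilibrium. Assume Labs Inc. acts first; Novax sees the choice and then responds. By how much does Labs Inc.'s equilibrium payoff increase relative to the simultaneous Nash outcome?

Novax best-responds to each possible Labs Inc. move:
- R0 → Novax plays X (best of 5, 9, 5, 1); Labs Inc. gets 4.
- R1 → Novax plays W (best of 4, 3, 0, 2); Labs Inc. gets 4.
- R2 → Novax plays Y (best of 4, 0, 5, 0); Labs Inc. gets 5.
- R3 → Novax plays Y (best of 5, 5, 9, 7); Labs Inc. gets 3.
Labs Inc.'s induced payoffs are 4, 4, 5, 3, so Labs Inc. commits to R2. Subgame-perfect outcome: (R2, Y) with payoffs (5, 5).
For the simultaneous game, intersect best replies.
Labs Inc.'s best replies: W→R3; X→R0; Y→R1; Z→R0.
Novax's best replies: R0→X; R1→W; R2→Y; R3→Y.
The unique mutual best reply is (R0, X), giving (4, 9).
Labs Inc.'s commitment gain: 5 − 4 = 1.

1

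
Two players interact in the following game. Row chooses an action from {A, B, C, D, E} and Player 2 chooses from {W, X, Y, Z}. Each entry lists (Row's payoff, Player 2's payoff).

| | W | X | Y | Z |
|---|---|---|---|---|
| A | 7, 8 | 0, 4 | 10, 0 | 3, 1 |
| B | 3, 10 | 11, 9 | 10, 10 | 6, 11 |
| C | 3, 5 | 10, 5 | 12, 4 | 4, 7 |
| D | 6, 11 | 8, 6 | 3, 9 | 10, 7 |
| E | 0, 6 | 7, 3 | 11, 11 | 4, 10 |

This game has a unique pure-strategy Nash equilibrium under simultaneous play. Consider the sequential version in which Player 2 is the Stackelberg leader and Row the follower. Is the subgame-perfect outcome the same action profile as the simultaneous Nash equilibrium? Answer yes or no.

Solve by backward induction (Player 2 leads).
- W: BR = A, leader payoff 8.
- X: BR = B, leader payoff 9.
- Y: BR = C, leader payoff 4.
- Z: BR = D, leader payoff 7.
Player 2's induced payoffs are 8, 9, 4, 7, so Player 2 commits to X. Subgame-perfect outcome: (B, X) with payoffs (11, 9).
For the simultaneous game, intersect best replies.
Row's best replies: W→A; X→B; Y→C; Z→D.
Player 2's best replies: A→W; B→Z; C→Z; D→W; E→Y.
The unique mutual best reply is (A, W), giving (7, 8).
Sequential outcome (B, X) differs from the Nash profile (A, W).

no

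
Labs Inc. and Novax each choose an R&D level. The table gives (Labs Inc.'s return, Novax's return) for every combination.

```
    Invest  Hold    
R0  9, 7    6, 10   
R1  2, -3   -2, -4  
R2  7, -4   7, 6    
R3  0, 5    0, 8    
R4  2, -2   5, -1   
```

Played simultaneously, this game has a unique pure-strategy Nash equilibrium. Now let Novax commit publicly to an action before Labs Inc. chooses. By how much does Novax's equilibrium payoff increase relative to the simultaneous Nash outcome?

1

Work backward from Labs Inc.'s decision.
- Invest: BR = R0, leader payoff 7.
- Hold: BR = R2, leader payoff 6.
Novax's induced payoffs are 7, 6, so Novax commits to Invest. Subgame-perfect outcome: (R0, Invest) with payoffs (9, 7).
For the simultaneous game, intersect best replies.
Labs Inc.'s best replies: Invest→R0; Hold→R2.
Novax's best replies: R0→Hold; R1→Invest; R2→Hold; R3→Hold; R4→Hold.
Only (R2, Hold) has each player best-responding; Nash payoffs (7, 6).
Novax's commitment gain: 7 − 6 = 1.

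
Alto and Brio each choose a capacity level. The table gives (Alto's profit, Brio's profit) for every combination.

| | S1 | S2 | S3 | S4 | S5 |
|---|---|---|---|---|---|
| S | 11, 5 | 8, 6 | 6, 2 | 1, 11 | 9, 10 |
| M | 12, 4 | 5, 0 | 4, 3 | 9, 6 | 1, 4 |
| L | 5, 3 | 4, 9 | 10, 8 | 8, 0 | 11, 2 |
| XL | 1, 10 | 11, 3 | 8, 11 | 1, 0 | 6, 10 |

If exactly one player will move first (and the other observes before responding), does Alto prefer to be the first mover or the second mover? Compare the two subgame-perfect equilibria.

If Alto leads: Brio's best replies are S→S4, M→S4, L→S2, XL→S3; Alto's induced payoffs 1, 9, 4, 8; outcome (M, S4), payoffs (9, 6).
If Brio leads: Alto's best replies are S1→M, S2→XL, S3→L, S4→M, S5→L; Brio's induced payoffs 4, 3, 8, 6, 2; outcome (L, S3), payoffs (10, 8).
Alto gets 9 moving first and 10 moving second, so Alto prefers to move second.

second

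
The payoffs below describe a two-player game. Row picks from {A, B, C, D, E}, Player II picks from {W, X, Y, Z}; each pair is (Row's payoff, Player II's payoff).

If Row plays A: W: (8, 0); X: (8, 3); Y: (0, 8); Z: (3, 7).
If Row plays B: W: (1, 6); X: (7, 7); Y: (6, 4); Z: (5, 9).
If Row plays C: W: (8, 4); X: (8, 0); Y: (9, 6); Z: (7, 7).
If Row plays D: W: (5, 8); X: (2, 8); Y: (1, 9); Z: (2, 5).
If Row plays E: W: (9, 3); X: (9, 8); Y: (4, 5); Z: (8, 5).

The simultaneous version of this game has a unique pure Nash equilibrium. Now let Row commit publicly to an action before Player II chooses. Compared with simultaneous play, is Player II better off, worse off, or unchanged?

Player II best-responds to each possible Row move:
- A → Player II plays Y (best of 0, 3, 8, 7); Row gets 0.
- B → Player II plays Z (best of 6, 7, 4, 9); Row gets 5.
- C → Player II plays Z (best of 4, 0, 6, 7); Row gets 7.
- D → Player II plays Y (best of 8, 8, 9, 5); Row gets 1.
- E → Player II plays X (best of 3, 8, 5, 5); Row gets 9.
Among 0, 5, 7, 1, 9, the best is 9 at E. Subgame-perfect outcome: (E, X) with payoffs (9, 8).
Now find the simultaneous Nash equilibrium.
Row's best replies: W→E; X→E; Y→C; Z→E.
Player II's best replies: A→Y; B→Z; C→Z; D→Y; E→X.
Only (E, X) has each player best-responding; Nash payoffs (9, 8).
Player II earns 8 sequentially versus 8 at the Nash outcome: unchanged.

unchanged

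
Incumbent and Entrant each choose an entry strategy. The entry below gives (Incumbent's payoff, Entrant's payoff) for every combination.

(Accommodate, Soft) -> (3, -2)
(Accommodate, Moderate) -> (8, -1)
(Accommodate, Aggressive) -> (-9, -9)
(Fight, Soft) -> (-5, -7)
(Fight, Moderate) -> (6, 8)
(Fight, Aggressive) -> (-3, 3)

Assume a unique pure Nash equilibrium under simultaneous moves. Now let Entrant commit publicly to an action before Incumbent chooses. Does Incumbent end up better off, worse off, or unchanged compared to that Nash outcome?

Work backward from Incumbent's decision.
- Soft: BR = Accommodate, leader payoff -2.
- Moderate: BR = Accommodate, leader payoff -1.
- Aggressive: BR = Fight, leader payoff 3.
Among -2, -1, 3, the best is 3 at Aggressive. Subgame-perfect outcome: (Fight, Aggressive) with payoffs (-3, 3).
Under simultaneous play:
Incumbent's best replies: Soft→Accommodate; Moderate→Accommodate; Aggressive→Fight.
Entrant's best replies: Accommodate→Moderate; Fight→Moderate.
Only (Accommodate, Moderate) has each player best-responding; Nash payoffs (8, -1).
Incumbent earns -3 sequentially versus 8 at the Nash outcome: worse off.

worse off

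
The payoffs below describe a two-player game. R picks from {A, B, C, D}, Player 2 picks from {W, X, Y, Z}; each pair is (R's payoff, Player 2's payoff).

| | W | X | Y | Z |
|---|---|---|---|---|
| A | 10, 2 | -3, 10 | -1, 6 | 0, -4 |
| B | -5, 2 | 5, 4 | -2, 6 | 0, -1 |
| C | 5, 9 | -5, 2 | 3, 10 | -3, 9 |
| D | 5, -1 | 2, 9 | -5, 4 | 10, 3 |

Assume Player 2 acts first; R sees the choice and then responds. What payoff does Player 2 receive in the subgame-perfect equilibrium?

Work backward from R's decision.
- W → R plays A (best of 10, -5, 5, 5); Player 2 gets 2.
- X → R plays B (best of -3, 5, -5, 2); Player 2 gets 4.
- Y → R plays C (best of -1, -2, 3, -5); Player 2 gets 10.
- Z → R plays D (best of 0, 0, -3, 10); Player 2 gets 3.
Among 2, 4, 10, 3, the best is 10 at Y. Subgame-perfect outcome: (C, Y) with payoffs (3, 10).

10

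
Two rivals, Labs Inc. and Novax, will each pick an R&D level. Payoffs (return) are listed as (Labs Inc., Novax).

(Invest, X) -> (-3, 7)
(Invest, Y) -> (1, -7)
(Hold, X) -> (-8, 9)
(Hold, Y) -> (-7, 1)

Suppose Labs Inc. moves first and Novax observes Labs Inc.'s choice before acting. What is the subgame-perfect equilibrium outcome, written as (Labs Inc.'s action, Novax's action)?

Solve by backward induction (Labs Inc. leads).
- Invest → Novax plays X (best of 7, -7); Labs Inc. gets -3.
- Hold → Novax plays X (best of 9, 1); Labs Inc. gets -8.
Maximizing over -3, -8, Labs Inc. chooses Invest. Subgame-perfect outcome: (Invest, X) with payoffs (-3, 7).

(Invest, X)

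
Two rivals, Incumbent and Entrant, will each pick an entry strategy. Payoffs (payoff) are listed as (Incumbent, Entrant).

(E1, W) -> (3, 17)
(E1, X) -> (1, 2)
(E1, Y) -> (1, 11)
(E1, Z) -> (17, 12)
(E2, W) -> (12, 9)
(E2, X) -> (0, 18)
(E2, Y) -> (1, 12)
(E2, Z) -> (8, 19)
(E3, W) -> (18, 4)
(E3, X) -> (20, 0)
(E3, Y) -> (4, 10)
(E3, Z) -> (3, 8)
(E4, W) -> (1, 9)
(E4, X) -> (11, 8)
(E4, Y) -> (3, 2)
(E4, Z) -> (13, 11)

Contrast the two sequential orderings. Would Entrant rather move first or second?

If Incumbent leads: Entrant's best replies are E1→W, E2→Z, E3→Y, E4→Z; Incumbent's induced payoffs 3, 8, 4, 13; outcome (E4, Z), payoffs (13, 11).
If Entrant leads: Incumbent's best replies are W→E3, X→E3, Y→E3, Z→E1; Entrant's induced payoffs 4, 0, 10, 12; outcome (E1, Z), payoffs (17, 12).
Entrant gets 12 moving first and 11 moving second, so Entrant prefers to move first.

first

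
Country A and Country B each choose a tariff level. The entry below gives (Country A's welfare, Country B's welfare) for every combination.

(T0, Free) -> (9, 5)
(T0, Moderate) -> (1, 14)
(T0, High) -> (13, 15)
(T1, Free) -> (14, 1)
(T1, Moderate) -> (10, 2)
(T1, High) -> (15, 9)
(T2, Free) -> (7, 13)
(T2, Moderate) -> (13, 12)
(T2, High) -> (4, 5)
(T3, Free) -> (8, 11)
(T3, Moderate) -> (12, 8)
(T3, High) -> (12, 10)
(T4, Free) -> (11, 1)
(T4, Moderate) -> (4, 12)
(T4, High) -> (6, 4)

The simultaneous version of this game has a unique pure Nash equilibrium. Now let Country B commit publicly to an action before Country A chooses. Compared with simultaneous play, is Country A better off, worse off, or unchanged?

worse off

Work backward from Country A's decision.
- Free: Country A compares 9, 14, 7, 8, 11 and picks T1; Country B would get 1.
- Moderate: Country A compares 1, 10, 13, 12, 4 and picks T2; Country B would get 12.
- High: Country A compares 13, 15, 4, 12, 6 and picks T1; Country B would get 9.
Country B's induced payoffs are 1, 12, 9, so Country B commits to Moderate. Subgame-perfect outcome: (T2, Moderate) with payoffs (13, 12).
For the simultaneous game, intersect best replies.
Country A's best replies: Free→T1; Moderate→T2; High→T1.
Country B's best replies: T0→High; T1→High; T2→Free; T3→Free; T4→Moderate.
The unique mutual best reply is (T1, High), giving (15, 9).
Country A earns 13 sequentially versus 15 at the Nash outcome: worse off.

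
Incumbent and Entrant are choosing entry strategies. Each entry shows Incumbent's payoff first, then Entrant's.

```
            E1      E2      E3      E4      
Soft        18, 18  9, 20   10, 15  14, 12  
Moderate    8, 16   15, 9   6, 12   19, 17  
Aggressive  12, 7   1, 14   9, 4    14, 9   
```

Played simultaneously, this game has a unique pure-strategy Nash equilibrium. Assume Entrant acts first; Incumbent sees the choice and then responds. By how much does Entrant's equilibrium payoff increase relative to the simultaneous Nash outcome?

1

Work backward from Incumbent's decision.
- E1: BR = Soft, leader payoff 18.
- E2: BR = Moderate, leader payoff 9.
- E3: BR = Soft, leader payoff 15.
- E4: BR = Moderate, leader payoff 17.
Among 18, 9, 15, 17, the best is 18 at E1. Subgame-perfect outcome: (Soft, E1) with payoffs (18, 18).
Under simultaneous play:
Incumbent's best replies: E1→Soft; E2→Moderate; E3→Soft; E4→Moderate.
Entrant's best replies: Soft→E2; Moderate→E4; Aggressive→E2.
Only (Moderate, E4) has each player best-responding; Nash payoffs (19, 17).
Entrant's commitment gain: 18 − 17 = 1.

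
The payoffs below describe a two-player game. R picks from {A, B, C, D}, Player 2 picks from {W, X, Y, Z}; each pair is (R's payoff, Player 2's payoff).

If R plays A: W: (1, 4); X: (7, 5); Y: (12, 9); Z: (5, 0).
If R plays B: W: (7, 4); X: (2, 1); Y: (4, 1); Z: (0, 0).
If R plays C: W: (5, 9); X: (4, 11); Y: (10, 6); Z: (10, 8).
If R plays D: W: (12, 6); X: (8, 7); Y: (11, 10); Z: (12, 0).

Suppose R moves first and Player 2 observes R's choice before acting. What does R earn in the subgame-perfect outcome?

Backward induction with R moving first.
- A: BR = Y, leader payoff 12.
- B: BR = W, leader payoff 7.
- C: BR = X, leader payoff 4.
- D: BR = Y, leader payoff 11.
R's induced payoffs are 12, 7, 4, 11, so R commits to A. Subgame-perfect outcome: (A, Y) with payoffs (12, 9).

12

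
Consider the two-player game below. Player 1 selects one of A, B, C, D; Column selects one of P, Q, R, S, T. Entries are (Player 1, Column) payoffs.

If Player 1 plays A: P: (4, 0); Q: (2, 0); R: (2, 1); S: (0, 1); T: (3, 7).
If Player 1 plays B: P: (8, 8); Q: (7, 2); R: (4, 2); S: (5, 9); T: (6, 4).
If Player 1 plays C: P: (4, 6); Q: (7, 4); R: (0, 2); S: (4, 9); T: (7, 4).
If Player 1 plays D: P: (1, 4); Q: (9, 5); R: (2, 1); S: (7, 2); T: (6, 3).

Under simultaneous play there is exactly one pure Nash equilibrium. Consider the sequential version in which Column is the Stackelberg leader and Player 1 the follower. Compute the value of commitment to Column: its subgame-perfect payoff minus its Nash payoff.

3

Backward induction with Column moving first.
- P → Player 1 plays B (best of 4, 8, 4, 1); Column gets 8.
- Q → Player 1 plays D (best of 2, 7, 7, 9); Column gets 5.
- R → Player 1 plays B (best of 2, 4, 0, 2); Column gets 2.
- S → Player 1 plays D (best of 0, 5, 4, 7); Column gets 2.
- T → Player 1 plays C (best of 3, 6, 7, 6); Column gets 4.
Maximizing over 8, 5, 2, 2, 4, Column chooses P. Subgame-perfect outcome: (B, P) with payoffs (8, 8).
For the simultaneous game, intersect best replies.
Player 1's best replies: P→B; Q→D; R→B; S→D; T→C.
Column's best replies: A→T; B→S; C→S; D→Q.
Only (D, Q) has each player best-responding; Nash payoffs (9, 5).
Column's commitment gain: 8 − 5 = 3.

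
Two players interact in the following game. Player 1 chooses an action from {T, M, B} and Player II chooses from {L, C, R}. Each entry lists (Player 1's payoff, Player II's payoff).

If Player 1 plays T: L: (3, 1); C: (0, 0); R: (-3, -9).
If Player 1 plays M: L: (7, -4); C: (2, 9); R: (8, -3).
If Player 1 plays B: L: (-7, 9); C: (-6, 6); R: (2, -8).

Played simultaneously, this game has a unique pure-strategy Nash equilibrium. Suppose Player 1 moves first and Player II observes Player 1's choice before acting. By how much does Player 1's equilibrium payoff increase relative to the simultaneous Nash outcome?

Work backward from Player II's decision.
- T: BR = L, leader payoff 3.
- M: BR = C, leader payoff 2.
- B: BR = L, leader payoff -7.
Maximizing over 3, 2, -7, Player 1 chooses T. Subgame-perfect outcome: (T, L) with payoffs (3, 1).
Now find the simultaneous Nash equilibrium.
Player 1's best replies: L→M; C→M; R→M.
Player II's best replies: T→L; M→C; B→L.
The unique mutual best reply is (M, C), giving (2, 9).
Player 1's commitment gain: 3 − 2 = 1.

1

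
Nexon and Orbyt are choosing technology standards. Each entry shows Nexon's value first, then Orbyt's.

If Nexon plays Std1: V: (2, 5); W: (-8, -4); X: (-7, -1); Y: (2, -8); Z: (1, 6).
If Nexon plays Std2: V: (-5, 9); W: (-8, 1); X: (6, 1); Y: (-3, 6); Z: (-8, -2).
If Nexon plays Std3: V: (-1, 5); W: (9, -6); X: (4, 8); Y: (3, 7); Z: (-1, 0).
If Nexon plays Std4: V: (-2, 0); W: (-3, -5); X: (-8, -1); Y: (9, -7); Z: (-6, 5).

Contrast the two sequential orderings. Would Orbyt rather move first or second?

second

If Nexon leads: Orbyt's best replies are Std1→Z, Std2→V, Std3→X, Std4→Z; Nexon's induced payoffs 1, -5, 4, -6; outcome (Std3, X), payoffs (4, 8).
If Orbyt leads: Nexon's best replies are V→Std1, W→Std3, X→Std2, Y→Std4, Z→Std1; Orbyt's induced payoffs 5, -6, 1, -7, 6; outcome (Std1, Z), payoffs (1, 6).
Orbyt gets 6 moving first and 8 moving second, so Orbyt prefers to move second.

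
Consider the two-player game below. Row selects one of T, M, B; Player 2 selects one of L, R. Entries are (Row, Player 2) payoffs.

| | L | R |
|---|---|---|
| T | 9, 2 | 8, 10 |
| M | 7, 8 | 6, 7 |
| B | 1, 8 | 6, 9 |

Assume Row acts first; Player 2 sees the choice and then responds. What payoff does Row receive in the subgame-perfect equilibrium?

8

Solve by backward induction (Row leads).
- T: BR = R, leader payoff 8.
- M: BR = L, leader payoff 7.
- B: BR = R, leader payoff 6.
Maximizing over 8, 7, 6, Row chooses T. Subgame-perfect outcome: (T, R) with payoffs (8, 10).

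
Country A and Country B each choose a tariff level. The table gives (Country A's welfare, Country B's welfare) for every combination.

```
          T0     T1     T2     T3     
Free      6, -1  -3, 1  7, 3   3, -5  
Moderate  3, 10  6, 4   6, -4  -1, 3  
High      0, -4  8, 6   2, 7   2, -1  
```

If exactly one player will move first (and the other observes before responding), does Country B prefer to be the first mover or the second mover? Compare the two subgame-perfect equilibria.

If Country A leads: Country B's best replies are Free→T2, Moderate→T0, High→T2; Country A's induced payoffs 7, 3, 2; outcome (Free, T2), payoffs (7, 3).
If Country B leads: Country A's best replies are T0→Free, T1→High, T2→Free, T3→Free; Country B's induced payoffs -1, 6, 3, -5; outcome (High, T1), payoffs (8, 6).
Country B gets 6 moving first and 3 moving second, so Country B prefers to move first.

first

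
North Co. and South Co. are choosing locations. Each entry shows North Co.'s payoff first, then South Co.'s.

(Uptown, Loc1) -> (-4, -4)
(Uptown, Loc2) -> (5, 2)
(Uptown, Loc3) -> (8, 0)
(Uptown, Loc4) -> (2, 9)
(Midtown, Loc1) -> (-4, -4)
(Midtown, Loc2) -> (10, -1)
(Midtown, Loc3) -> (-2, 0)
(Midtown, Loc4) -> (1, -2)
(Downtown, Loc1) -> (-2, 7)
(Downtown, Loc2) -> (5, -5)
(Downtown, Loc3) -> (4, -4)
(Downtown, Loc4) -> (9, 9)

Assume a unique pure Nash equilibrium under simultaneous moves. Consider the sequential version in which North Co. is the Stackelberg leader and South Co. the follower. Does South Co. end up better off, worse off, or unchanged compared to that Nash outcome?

unchanged

Work backward from South Co.'s decision.
- Uptown: BR = Loc4, leader payoff 2.
- Midtown: BR = Loc3, leader payoff -2.
- Downtown: BR = Loc4, leader payoff 9.
North Co.'s induced payoffs are 2, -2, 9, so North Co. commits to Downtown. Subgame-perfect outcome: (Downtown, Loc4) with payoffs (9, 9).
Under simultaneous play:
North Co.'s best replies: Loc1→Downtown; Loc2→Midtown; Loc3→Uptown; Loc4→Downtown.
South Co.'s best replies: Uptown→Loc4; Midtown→Loc3; Downtown→Loc4.
Only (Downtown, Loc4) has each player best-responding; Nash payoffs (9, 9).
South Co. earns 9 sequentially versus 9 at the Nash outcome: unchanged.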